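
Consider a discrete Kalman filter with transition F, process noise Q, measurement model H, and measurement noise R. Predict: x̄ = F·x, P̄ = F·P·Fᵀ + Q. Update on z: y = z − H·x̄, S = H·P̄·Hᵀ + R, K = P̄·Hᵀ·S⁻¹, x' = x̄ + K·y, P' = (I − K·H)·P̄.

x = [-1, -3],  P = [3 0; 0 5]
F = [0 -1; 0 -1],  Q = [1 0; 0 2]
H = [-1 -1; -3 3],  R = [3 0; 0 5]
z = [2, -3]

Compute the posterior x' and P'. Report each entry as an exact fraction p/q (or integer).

x̄ = F·x = [3, 3]
P̄ = F·P·Fᵀ + Q = [6 5; 5 7]
y = z − H·x̄ = [8, -3]
S = H·P̄·Hᵀ + R = [26 -3; -3 32]
K = P̄·Hᵀ·S⁻¹ = [-361/823 -111/823; -366/823 120/823]
x' = x̄ + K·y = [-86/823, -819/823]
P' = (I − K·H)·P̄ = [634/823 449/823; 449/823 649/823]

x' = [-86/823, -819/823]
P' = [634/823 449/823; 449/823 649/823]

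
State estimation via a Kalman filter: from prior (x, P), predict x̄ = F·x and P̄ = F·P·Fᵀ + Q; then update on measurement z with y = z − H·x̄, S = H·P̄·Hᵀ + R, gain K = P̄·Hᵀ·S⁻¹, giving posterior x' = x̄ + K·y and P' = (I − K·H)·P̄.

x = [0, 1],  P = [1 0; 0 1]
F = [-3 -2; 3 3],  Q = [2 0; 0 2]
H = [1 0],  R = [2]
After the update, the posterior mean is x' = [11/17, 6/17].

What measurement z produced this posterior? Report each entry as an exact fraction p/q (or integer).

x̄ = F·x = [-2, 3]
P̄ = F·P·Fᵀ + Q = [15 -15; -15 20]
S = H·P̄·Hᵀ + R = [17]
K = P̄·Hᵀ·S⁻¹ = [15/17; -15/17]
x' − x̄ = [45/17, -45/17] = K·y
y = (KᵀK)⁻¹·Kᵀ·(x' − x̄) = [3]
z = y + H·x̄ = [3] + [-2] = [1]

z = [1]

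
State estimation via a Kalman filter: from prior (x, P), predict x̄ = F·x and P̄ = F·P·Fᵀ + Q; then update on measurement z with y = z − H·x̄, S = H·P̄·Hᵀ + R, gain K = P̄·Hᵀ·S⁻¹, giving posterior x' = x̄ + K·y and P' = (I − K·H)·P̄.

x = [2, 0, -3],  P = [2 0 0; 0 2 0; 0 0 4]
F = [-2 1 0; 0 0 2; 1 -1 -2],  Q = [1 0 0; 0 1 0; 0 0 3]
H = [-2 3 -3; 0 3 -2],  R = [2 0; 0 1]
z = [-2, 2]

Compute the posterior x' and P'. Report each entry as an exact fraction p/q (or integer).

x' = [9804/5129, 86/5129, -3972/5129]
P' = [8003/5129 -4024/5129 -7618/5129; -4024/5129 15821/15387 23015/15387; -7618/5129 23015/15387 37139/15387]

x̄ = F·x = [-4, -6, 8]
P̄ = F·P·Fᵀ + Q = [11 0 -6; 0 17 -16; -6 -16 23]
y = z − H·x̄ = [32, 36]
S = H·P̄·Hᵀ + R = [622 507; 507 438]
K = P̄·Hᵀ·S⁻¹ = [-2612/5129 3164/5129; 427/5129 1433/15387; 556/5129 -5233/15387]
x' = x̄ + K·y = [9804/5129, 86/5129, -3972/5129]
P' = (I − K·H)·P̄ = [8003/5129 -4024/5129 -7618/5129; -4024/5129 15821/15387 23015/15387; -7618/5129 23015/15387 37139/15387]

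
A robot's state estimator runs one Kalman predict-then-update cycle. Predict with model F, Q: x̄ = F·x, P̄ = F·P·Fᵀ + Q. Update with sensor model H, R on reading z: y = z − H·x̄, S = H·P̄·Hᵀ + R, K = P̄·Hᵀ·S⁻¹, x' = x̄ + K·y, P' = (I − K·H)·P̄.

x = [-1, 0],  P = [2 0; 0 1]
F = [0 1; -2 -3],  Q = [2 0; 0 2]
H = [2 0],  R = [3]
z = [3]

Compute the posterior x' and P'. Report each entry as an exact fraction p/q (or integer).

x' = [6/5, 4/5]
P' = [3/5 -3/5; -3/5 83/5]

x̄ = F·x = [0, 2]
P̄ = F·P·Fᵀ + Q = [3 -3; -3 19]
y = z − H·x̄ = [3]
S = H·P̄·Hᵀ + R = [15]
K = P̄·Hᵀ·S⁻¹ = [2/5; -2/5]
x' = x̄ + K·y = [6/5, 4/5]
P' = (I − K·H)·P̄ = [3/5 -3/5; -3/5 83/5]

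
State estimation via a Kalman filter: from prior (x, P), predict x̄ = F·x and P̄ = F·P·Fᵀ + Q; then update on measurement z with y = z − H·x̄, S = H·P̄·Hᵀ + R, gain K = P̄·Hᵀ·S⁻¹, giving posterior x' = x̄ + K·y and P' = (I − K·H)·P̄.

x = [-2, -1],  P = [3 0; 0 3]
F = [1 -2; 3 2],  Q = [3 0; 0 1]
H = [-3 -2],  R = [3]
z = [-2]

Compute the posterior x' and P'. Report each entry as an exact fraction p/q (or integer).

x̄ = F·x = [0, -8]
P̄ = F·P·Fᵀ + Q = [18 -3; -3 40]
y = z − H·x̄ = [-18]
S = H·P̄·Hᵀ + R = [289]
K = P̄·Hᵀ·S⁻¹ = [-48/289; -71/289]
x' = x̄ + K·y = [864/289, -1034/289]
P' = (I − K·H)·P̄ = [2898/289 -4275/289; -4275/289 6519/289]

x' = [864/289, -1034/289]
P' = [2898/289 -4275/289; -4275/289 6519/289]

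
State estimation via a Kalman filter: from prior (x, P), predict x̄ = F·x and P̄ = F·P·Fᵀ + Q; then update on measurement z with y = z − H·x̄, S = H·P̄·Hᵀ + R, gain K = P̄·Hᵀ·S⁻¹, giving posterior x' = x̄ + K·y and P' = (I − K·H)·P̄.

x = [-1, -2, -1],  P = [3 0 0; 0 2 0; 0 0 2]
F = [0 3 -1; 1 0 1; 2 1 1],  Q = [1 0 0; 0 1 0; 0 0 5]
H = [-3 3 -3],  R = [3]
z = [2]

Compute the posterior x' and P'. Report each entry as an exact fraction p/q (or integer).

x' = [-71/133, -2, -291/133]
P' = [606/133 -2 -845/133; -2 6 8; -845/133 8 1926/133]

x̄ = F·x = [-5, -2, -5]
P̄ = F·P·Fᵀ + Q = [21 -2 4; -2 6 8; 4 8 21]
y = z − H·x̄ = [-22]
S = H·P̄·Hᵀ + R = [399]
K = P̄·Hᵀ·S⁻¹ = [-27/133; 0; -17/133]
x' = x̄ + K·y = [-71/133, -2, -291/133]
P' = (I − K·H)·P̄ = [606/133 -2 -845/133; -2 6 8; -845/133 8 1926/133]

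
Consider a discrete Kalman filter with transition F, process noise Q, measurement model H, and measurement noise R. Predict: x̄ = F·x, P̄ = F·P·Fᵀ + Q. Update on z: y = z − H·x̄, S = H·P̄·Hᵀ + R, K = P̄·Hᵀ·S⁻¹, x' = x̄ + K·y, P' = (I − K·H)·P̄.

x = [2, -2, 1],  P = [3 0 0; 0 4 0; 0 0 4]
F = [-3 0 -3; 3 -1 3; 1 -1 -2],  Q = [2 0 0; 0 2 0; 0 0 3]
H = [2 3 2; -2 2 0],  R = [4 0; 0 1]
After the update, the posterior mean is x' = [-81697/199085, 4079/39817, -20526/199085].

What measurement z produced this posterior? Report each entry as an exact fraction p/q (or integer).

z = [-1, 1]

x̄ = F·x = [-9, 11, 2]
P̄ = F·P·Fᵀ + Q = [65 -63 15; -63 69 -11; 15 -11 26]
S = H·P̄·Hᵀ + R = [221 176; 176 1041]
K = P̄·Hᵀ·S⁻¹ = [14867/199085 -51472/199085; 2991/39817 9592/39817; 60161/199085 -20116/199085]
x' − x̄ = [1710068/199085, -433908/39817, -418696/199085] = K·y
y = (KᵀK)⁻¹·Kᵀ·(x' − x̄) = [-20, -39]
z = y + H·x̄ = [-20, -39] + [19, 40] = [-1, 1]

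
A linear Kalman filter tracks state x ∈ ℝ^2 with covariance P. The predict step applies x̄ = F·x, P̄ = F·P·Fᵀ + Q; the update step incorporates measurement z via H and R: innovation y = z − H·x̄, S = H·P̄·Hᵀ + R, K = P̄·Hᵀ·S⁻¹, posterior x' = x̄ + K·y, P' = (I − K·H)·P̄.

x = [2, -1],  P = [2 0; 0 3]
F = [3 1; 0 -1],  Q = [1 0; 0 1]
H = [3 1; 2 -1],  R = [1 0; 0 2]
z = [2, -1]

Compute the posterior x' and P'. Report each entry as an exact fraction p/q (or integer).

x̄ = F·x = [5, 1]
P̄ = F·P·Fᵀ + Q = [22 -3; -3 4]
y = z − H·x̄ = [-14, -10]
S = H·P̄·Hᵀ + R = [185 131; 131 106]
K = P̄·Hᵀ·S⁻¹ = [521/2449 442/2449; 780/2449 -1195/2449]
x' = x̄ + K·y = [531/2449, 3479/2449]
P' = (I − K·H)·P̄ = [281/2449 -322/2449; -322/2449 1746/2449]

x' = [531/2449, 3479/2449]
P' = [281/2449 -322/2449; -322/2449 1746/2449]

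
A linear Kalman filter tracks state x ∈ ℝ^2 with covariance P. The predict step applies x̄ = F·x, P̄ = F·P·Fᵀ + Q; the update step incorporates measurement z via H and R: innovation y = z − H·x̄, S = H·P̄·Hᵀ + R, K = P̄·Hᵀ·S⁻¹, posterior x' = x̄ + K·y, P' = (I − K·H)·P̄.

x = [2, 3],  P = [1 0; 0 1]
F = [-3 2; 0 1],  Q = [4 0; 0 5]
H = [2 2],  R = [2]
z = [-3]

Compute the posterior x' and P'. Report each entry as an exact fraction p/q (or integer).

x̄ = F·x = [0, 3]
P̄ = F·P·Fᵀ + Q = [17 2; 2 6]
y = z − H·x̄ = [-9]
S = H·P̄·Hᵀ + R = [110]
K = P̄·Hᵀ·S⁻¹ = [19/55; 8/55]
x' = x̄ + K·y = [-171/55, 93/55]
P' = (I − K·H)·P̄ = [213/55 -194/55; -194/55 202/55]

x' = [-171/55, 93/55]
P' = [213/55 -194/55; -194/55 202/55]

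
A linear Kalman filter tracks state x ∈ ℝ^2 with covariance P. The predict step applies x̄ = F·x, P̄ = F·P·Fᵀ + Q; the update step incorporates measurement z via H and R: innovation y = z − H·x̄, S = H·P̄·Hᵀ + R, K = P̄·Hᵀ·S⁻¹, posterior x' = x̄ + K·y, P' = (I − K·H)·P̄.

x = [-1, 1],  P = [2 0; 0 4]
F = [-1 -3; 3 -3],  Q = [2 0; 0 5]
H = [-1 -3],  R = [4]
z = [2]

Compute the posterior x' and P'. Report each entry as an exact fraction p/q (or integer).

x̄ = F·x = [-2, -6]
P̄ = F·P·Fᵀ + Q = [40 30; 30 59]
y = z − H·x̄ = [-18]
S = H·P̄·Hᵀ + R = [755]
K = P̄·Hᵀ·S⁻¹ = [-26/151; -207/755]
x' = x̄ + K·y = [166/151, -804/755]
P' = (I − K·H)·P̄ = [2660/151 -852/151; -852/151 1696/755]

x' = [166/151, -804/755]
P' = [2660/151 -852/151; -852/151 1696/755]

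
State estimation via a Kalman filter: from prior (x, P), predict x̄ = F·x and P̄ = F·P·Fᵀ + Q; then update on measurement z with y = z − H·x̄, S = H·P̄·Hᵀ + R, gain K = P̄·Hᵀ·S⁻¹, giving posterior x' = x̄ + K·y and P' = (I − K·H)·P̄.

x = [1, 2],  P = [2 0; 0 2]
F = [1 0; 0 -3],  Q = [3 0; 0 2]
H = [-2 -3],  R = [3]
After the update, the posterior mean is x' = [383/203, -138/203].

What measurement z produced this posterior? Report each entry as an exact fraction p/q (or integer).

z = [-2]

x̄ = F·x = [1, -6]
P̄ = F·P·Fᵀ + Q = [5 0; 0 20]
S = H·P̄·Hᵀ + R = [203]
K = P̄·Hᵀ·S⁻¹ = [-10/203; -60/203]
x' − x̄ = [180/203, 1080/203] = K·y
y = (KᵀK)⁻¹·Kᵀ·(x' − x̄) = [-18]
z = y + H·x̄ = [-18] + [16] = [-2]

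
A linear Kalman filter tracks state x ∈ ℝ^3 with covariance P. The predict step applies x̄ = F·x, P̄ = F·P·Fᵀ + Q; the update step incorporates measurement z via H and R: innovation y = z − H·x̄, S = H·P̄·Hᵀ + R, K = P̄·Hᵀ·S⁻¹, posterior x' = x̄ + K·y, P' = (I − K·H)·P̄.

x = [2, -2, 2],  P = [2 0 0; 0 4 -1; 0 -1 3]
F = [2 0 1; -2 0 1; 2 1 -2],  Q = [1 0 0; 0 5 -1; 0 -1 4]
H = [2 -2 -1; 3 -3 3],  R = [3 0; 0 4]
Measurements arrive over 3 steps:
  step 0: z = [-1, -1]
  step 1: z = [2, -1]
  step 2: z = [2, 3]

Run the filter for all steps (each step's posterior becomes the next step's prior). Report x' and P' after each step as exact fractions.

step 0: x' = [61251/78371, 82240/78371, -6756/78371], P' = [222000/78371 200690/78371 -20794/78371; 200690/78371 208573/78371 -3385/78371; -20794/78371 -3385/78371 40245/78371]
step 1: x' = [400141065/1368473779, -230877885/1368473779, -1016867147/1368473779], P' = [5189159827/2736947558 2387629314/1368473779 -219627799/2736947558; 2387629314/1368473779 2659592533/1368473779 151981615/1368473779; -219627799/2736947558 151981615/1368473779 1292293293/2736947558]
step 2: x' = [-343190886237/1208060308226, -711800011093/604030154113, 182888439885/1208060308226], P' = [30808091344315/16308814161051 56688128146213/32617628322102 -2649948712393/32617628322102; 56688128146213/32617628322102 63175215649217/32617628322102 1795033039874/16308814161051; -2649948712393/32617628322102 1795033039874/16308814161051 15377250639845/32617628322102]

step 0: x̄ = F·x = [6, -2, -2]
step 0: P̄ = F·P·Fᵀ + Q = [12 -5 1; -5 16 -16; 1 -16 32]
step 0: y = z − H·x̄ = [-19, -19]
step 0: S = H·P̄·Hᵀ + R = [119 183; 183 940]
step 0: K = P̄·Hᵀ·S⁻¹ = [21138/78371 387/78371; -4127/78371 -8451/78371; -25021/78371 17127/78371]
step 0: x' = x̄ + K·y = [61251/78371, 82240/78371, -6756/78371]
step 0: P' = (I − K·H)·P̄ = [222000/78371 200690/78371 -20794/78371; 200690/78371 208573/78371 -3385/78371; -20794/78371 -3385/78371 40245/78371]
step 1: x̄ = F·x = [115746/78371, -129258/78371, 218254/78371]
step 1: P̄ = F·P·Fᵀ + Q = [923440/78371 -847755/78371 1247093/78371; -847755/78371 1403276/78371 -1576390/78371; 1247093/78371 -1576390/78371 2553689/78371]
step 1: y = z − H·x̄ = [-115012/78371, -1468145/78371]
step 1: S = H·P̄·Hᵀ + R = [7583774/78371 24942738/78371; 24942738/78371 110319413/78371]
step 1: K = P̄·Hᵀ·S⁻¹ = [349143399/2736947558 72852525/1368473779; -231969351/1368473779 -89986203/1368473779; -779825117/2736947558 288263349/1368473779]
step 1: x' = x̄ + K·y = [400141065/1368473779, -230877885/1368473779, -1016867147/1368473779]
step 1: P' = (I − K·H)·P̄ = [5189159827/2736947558 2387629314/1368473779 -219627799/2736947558; 2387629314/1368473779 2659592533/1368473779 151981615/1368473779; -219627799/2736947558 151981615/1368473779 1292293293/2736947558]
step 2: x̄ = F·x = [-216585017/1368473779, -1817149277/1368473779, 2603138539/1368473779]
step 2: P̄ = F·P·Fᵀ + Q = [23907368963/2736947558 -19464346015/2736947558 14232894403/1368473779; -19464346015/2736947558 36612181587/2736947558 -18321247136/1368473779; 14232894403/1368473779 -18321247136/1368473779 30917495881/1368473779]
step 2: y = z − H·x̄ = [2138957577/1368473779, -8505687060/1368473779]
step 2: S = H·P̄·Hᵀ + R = [103702836222/1368473779 303254664714/1368473779; 303254664714/1368473779 1317222997357/1368473779]
step 2: K = P̄·Hᵀ·S⁻¹ = [4168685932409/32617628322102 94921076251/1812090462339; -2760706847626/16308814161051 -120709225969/1812090462339; -9285760074709/32617628322102 380718160321/1812090462339]
step 2: x' = x̄ + K·y = [-343190886237/1208060308226, -711800011093/604030154113, 182888439885/1208060308226]
step 2: P' = (I − K·H)·P̄ = [30808091344315/16308814161051 56688128146213/32617628322102 -2649948712393/32617628322102; 56688128146213/32617628322102 63175215649217/32617628322102 1795033039874/16308814161051; -2649948712393/32617628322102 1795033039874/16308814161051 15377250639845/32617628322102]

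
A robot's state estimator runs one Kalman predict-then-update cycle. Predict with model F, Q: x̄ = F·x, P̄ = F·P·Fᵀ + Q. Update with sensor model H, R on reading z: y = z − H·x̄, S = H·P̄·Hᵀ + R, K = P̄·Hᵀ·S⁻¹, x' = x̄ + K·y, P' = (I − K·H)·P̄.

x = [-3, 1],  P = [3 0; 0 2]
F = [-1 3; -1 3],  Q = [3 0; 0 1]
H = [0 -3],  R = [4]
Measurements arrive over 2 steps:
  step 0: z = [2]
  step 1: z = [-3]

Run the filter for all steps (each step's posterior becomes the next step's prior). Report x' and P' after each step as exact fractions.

step 0: x' = [-24/101, -54/101], P' = [879/202 42/101; 42/101 44/101]
step 1: x' = [6915/13129, 11217/13129], P' = [54558/13129 4668/13129; 4668/13129 5476/13129]

step 0: x̄ = F·x = [6, 6]
step 0: P̄ = F·P·Fᵀ + Q = [24 21; 21 22]
step 0: y = z − H·x̄ = [20]
step 0: S = H·P̄·Hᵀ + R = [202]
step 0: K = P̄·Hᵀ·S⁻¹ = [-63/202; -33/101]
step 0: x' = x̄ + K·y = [-24/101, -54/101]
step 0: P' = (I − K·H)·P̄ = [879/202 42/101; 42/101 44/101]
step 1: x̄ = F·x = [-138/101, -138/101]
step 1: P̄ = F·P·Fᵀ + Q = [1773/202 1167/202; 1167/202 1369/202]
step 1: y = z − H·x̄ = [-717/101]
step 1: S = H·P̄·Hᵀ + R = [13129/202]
step 1: K = P̄·Hᵀ·S⁻¹ = [-3501/13129; -4107/13129]
step 1: x' = x̄ + K·y = [6915/13129, 11217/13129]
step 1: P' = (I − K·H)·P̄ = [54558/13129 4668/13129; 4668/13129 5476/13129]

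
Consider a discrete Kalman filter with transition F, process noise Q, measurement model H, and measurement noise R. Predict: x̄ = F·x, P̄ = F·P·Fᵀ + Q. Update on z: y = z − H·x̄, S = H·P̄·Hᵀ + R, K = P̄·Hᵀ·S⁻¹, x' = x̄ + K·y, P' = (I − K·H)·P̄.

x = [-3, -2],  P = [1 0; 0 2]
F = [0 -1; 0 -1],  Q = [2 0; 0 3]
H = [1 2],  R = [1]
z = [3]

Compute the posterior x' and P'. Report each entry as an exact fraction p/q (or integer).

x' = [14/11, 10/11]
P' = [68/33 -10/11; -10/11 7/11]

x̄ = F·x = [2, 2]
P̄ = F·P·Fᵀ + Q = [4 2; 2 5]
y = z − H·x̄ = [-3]
S = H·P̄·Hᵀ + R = [33]
K = P̄·Hᵀ·S⁻¹ = [8/33; 4/11]
x' = x̄ + K·y = [14/11, 10/11]
P' = (I − K·H)·P̄ = [68/33 -10/11; -10/11 7/11]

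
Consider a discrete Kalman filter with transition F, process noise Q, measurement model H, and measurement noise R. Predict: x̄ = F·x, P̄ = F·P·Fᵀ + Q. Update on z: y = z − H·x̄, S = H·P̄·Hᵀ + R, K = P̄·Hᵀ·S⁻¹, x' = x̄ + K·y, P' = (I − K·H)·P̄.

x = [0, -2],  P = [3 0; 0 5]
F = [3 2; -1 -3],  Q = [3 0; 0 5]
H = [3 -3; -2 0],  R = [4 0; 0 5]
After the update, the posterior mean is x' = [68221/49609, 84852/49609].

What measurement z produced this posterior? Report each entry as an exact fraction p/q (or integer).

z = [-1, -3]

x̄ = F·x = [-4, 6]
P̄ = F·P·Fᵀ + Q = [50 -39; -39 53]
S = H·P̄·Hᵀ + R = [1633 -534; -534 205]
K = P̄·Hᵀ·S⁻¹ = [1335/49609 -20722/49609; -14928/49609 -20010/49609]
x' − x̄ = [266657/49609, -212802/49609] = K·y
y = (KᵀK)⁻¹·Kᵀ·(x' − x̄) = [29, -11]
z = y + H·x̄ = [29, -11] + [-30, 8] = [-1, -3]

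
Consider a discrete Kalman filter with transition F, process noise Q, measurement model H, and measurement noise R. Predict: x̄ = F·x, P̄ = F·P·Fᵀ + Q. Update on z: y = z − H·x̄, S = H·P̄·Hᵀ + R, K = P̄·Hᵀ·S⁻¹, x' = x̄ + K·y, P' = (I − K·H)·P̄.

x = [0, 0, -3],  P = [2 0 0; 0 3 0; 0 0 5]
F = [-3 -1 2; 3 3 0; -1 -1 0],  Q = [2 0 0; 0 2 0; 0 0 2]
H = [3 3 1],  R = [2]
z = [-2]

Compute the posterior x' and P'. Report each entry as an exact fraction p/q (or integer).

x' = [-290/99, 80/33, -16/27]
P' = [1058/33 -392/11 100/9; -392/11 442/11 -40/3; 100/9 -40/3 178/27]

x̄ = F·x = [-6, 0, 0]
P̄ = F·P·Fᵀ + Q = [43 -27 9; -27 47 -15; 9 -15 7]
y = z − H·x̄ = [16]
S = H·P̄·Hᵀ + R = [297]
K = P̄·Hᵀ·S⁻¹ = [19/99; 5/33; -1/27]
x' = x̄ + K·y = [-290/99, 80/33, -16/27]
P' = (I − K·H)·P̄ = [1058/33 -392/11 100/9; -392/11 442/11 -40/3; 100/9 -40/3 178/27]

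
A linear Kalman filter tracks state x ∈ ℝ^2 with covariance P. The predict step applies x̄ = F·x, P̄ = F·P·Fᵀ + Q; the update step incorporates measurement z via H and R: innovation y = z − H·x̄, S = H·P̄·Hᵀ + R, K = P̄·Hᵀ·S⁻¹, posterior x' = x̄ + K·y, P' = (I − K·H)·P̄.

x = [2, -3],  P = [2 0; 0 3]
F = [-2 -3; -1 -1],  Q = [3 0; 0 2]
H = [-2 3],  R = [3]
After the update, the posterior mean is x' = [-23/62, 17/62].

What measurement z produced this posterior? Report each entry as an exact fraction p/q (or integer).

x̄ = F·x = [5, 1]
P̄ = F·P·Fᵀ + Q = [38 13; 13 7]
S = H·P̄·Hᵀ + R = [62]
K = P̄·Hᵀ·S⁻¹ = [-37/62; -5/62]
x' − x̄ = [-333/62, -45/62] = K·y
y = (KᵀK)⁻¹·Kᵀ·(x' − x̄) = [9]
z = y + H·x̄ = [9] + [-7] = [2]

z = [2]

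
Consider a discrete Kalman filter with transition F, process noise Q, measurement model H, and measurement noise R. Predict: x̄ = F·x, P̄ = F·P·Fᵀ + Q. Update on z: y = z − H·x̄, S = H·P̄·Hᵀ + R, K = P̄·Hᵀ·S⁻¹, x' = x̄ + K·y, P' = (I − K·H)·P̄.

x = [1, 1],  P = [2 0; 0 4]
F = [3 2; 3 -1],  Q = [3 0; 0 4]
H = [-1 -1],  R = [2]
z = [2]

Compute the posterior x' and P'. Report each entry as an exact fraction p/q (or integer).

x̄ = F·x = [5, 2]
P̄ = F·P·Fᵀ + Q = [37 10; 10 26]
y = z − H·x̄ = [9]
S = H·P̄·Hᵀ + R = [85]
K = P̄·Hᵀ·S⁻¹ = [-47/85; -36/85]
x' = x̄ + K·y = [2/85, -154/85]
P' = (I − K·H)·P̄ = [936/85 -842/85; -842/85 914/85]

x' = [2/85, -154/85]
P' = [936/85 -842/85; -842/85 914/85]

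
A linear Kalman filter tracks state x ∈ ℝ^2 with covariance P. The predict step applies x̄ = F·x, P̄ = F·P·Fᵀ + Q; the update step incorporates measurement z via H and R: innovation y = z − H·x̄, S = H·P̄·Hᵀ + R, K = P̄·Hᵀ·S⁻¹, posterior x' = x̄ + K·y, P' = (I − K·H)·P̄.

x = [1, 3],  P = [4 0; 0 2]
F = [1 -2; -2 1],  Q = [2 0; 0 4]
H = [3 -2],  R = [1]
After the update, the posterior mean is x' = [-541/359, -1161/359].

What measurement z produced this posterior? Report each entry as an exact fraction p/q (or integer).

x̄ = F·x = [-5, 1]
P̄ = F·P·Fᵀ + Q = [14 -12; -12 22]
S = H·P̄·Hᵀ + R = [359]
K = P̄·Hᵀ·S⁻¹ = [66/359; -80/359]
x' − x̄ = [1254/359, -1520/359] = K·y
y = (KᵀK)⁻¹·Kᵀ·(x' − x̄) = [19]
z = y + H·x̄ = [19] + [-17] = [2]

z = [2]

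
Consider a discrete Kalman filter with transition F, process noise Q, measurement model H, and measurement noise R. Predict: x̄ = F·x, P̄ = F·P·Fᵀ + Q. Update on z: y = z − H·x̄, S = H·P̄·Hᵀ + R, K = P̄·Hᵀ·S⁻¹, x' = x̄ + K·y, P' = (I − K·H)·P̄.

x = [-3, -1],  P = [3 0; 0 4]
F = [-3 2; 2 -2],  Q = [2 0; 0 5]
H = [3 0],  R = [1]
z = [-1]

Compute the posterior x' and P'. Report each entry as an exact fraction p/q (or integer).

x' = [-64/203, 310/203]
P' = [45/406 -17/203; -17/203 1497/203]

x̄ = F·x = [7, -4]
P̄ = F·P·Fᵀ + Q = [45 -34; -34 33]
y = z − H·x̄ = [-22]
S = H·P̄·Hᵀ + R = [406]
K = P̄·Hᵀ·S⁻¹ = [135/406; -51/203]
x' = x̄ + K·y = [-64/203, 310/203]
P' = (I − K·H)·P̄ = [45/406 -17/203; -17/203 1497/203]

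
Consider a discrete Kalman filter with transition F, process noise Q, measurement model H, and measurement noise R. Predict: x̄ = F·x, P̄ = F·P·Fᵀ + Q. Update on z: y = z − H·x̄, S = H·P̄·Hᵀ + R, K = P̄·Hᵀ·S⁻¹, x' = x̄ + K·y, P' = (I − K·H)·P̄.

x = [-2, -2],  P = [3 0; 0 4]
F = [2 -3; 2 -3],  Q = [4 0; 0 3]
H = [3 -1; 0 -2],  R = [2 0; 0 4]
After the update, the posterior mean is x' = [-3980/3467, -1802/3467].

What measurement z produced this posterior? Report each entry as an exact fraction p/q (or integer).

x̄ = F·x = [2, 2]
P̄ = F·P·Fᵀ + Q = [52 48; 48 51]
S = H·P̄·Hᵀ + R = [233 -186; -186 208]
K = P̄·Hᵀ·S⁻¹ = [1152/3467 -570/3467; 93/3467 -1617/3467]
x' − x̄ = [-10914/3467, -8736/3467] = K·y
y = (KᵀK)⁻¹·Kᵀ·(x' − x̄) = [-7, 5]
z = y + H·x̄ = [-7, 5] + [4, -4] = [-3, 1]

z = [-3, 1]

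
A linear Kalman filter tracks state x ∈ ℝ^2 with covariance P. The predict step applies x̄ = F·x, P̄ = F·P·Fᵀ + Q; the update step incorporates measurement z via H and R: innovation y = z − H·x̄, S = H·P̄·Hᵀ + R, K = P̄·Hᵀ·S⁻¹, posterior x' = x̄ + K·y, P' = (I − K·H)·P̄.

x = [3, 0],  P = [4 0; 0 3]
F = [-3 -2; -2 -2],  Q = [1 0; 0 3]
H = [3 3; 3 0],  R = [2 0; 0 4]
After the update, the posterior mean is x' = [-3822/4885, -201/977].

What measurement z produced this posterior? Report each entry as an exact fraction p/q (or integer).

x̄ = F·x = [-9, -6]
P̄ = F·P·Fᵀ + Q = [49 36; 36 31]
S = H·P̄·Hᵀ + R = [1370 765; 765 445]
K = P̄·Hᵀ·S⁻¹ = [204/4885 1263/4885; 273/977 -1161/4885]
x' − x̄ = [40143/4885, 5661/977] = K·y
y = (KᵀK)⁻¹·Kᵀ·(x' − x̄) = [42, 25]
z = y + H·x̄ = [42, 25] + [-45, -27] = [-3, -2]

z = [-3, -2]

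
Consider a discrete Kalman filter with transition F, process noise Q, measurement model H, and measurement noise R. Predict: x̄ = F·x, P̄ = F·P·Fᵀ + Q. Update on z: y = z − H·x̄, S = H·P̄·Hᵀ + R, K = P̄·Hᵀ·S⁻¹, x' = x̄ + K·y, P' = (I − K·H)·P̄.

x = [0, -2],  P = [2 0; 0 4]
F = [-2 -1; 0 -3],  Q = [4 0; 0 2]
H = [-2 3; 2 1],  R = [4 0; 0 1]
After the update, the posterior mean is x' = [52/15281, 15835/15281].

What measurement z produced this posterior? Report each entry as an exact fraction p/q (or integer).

x̄ = F·x = [2, 6]
P̄ = F·P·Fᵀ + Q = [16 12; 12 38]
S = H·P̄·Hᵀ + R = [266 98; 98 151]
K = P̄·Hᵀ·S⁻¹ = [-1854/15281 808/2183; 3757/15281 548/2183]
x' − x̄ = [-30510/15281, -75851/15281] = K·y
y = (KᵀK)⁻¹·Kᵀ·(x' − x̄) = [-11, -9]
z = y + H·x̄ = [-11, -9] + [14, 10] = [3, 1]

z = [3, 1]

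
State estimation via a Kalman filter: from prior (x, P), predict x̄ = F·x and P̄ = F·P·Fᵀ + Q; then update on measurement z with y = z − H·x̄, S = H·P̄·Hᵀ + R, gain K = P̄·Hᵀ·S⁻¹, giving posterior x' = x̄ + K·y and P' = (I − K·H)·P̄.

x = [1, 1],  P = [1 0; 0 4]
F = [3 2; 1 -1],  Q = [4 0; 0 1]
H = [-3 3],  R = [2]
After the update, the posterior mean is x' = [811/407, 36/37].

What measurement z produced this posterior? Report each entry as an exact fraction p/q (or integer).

x̄ = F·x = [5, 0]
P̄ = F·P·Fᵀ + Q = [29 -5; -5 6]
S = H·P̄·Hᵀ + R = [407]
K = P̄·Hᵀ·S⁻¹ = [-102/407; 3/37]
x' − x̄ = [-1224/407, 36/37] = K·y
y = (KᵀK)⁻¹·Kᵀ·(x' − x̄) = [12]
z = y + H·x̄ = [12] + [-15] = [-3]

z = [-3]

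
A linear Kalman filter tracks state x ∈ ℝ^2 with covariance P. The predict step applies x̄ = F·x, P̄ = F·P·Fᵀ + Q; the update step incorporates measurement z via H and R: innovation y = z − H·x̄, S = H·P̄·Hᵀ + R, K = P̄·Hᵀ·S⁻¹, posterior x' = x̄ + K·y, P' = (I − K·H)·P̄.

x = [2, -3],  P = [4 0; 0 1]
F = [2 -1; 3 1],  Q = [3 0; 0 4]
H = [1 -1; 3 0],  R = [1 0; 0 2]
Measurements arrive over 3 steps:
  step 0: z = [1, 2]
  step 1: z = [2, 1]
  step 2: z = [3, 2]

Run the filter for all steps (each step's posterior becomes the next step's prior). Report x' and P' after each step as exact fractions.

step 0: x' = [2108/2831, -1440/2831], P' = [622/2831 628/2831; 628/2831 3283/2831]
step 1: x' = [530479/1079141, -1256592/1079141], P' = [222514/1079141 198652/1079141; 198652/1079141 1142501/1079141]
step 2: x' = [313678998/391709551, -752378611/391709551], P' = [80726454/391709551 71763572/391709551; 71763572/391709551 412073611/391709551]

step 0: x̄ = F·x = [7, 3]
step 0: P̄ = F·P·Fᵀ + Q = [20 23; 23 41]
step 0: y = z − H·x̄ = [-3, -19]
step 0: S = H·P̄·Hᵀ + R = [16 -9; -9 182]
step 0: K = P̄·Hᵀ·S⁻¹ = [-6/2831 933/2831; -2655/2831 942/2831]
step 0: x' = x̄ + K·y = [2108/2831, -1440/2831]
step 0: P' = (I − K·H)·P̄ = [622/2831 628/2831; 628/2831 3283/2831]
step 1: x̄ = F·x = [5656/2831, 4884/2831]
step 1: P̄ = F·P·Fᵀ + Q = [11752/2831 -179/2831; -179/2831 23973/2831]
step 1: y = z − H·x̄ = [4890/2831, -14137/2831]
step 1: S = H·P̄·Hᵀ + R = [38914/2831 35793/2831; 35793/2831 111430/2831]
step 1: K = P̄·Hᵀ·S⁻¹ = [23862/1079141 333771/1079141; -943849/1079141 297978/1079141]
step 1: x' = x̄ + K·y = [530479/1079141, -1256592/1079141]
step 1: P' = (I − K·H)·P̄ = [222514/1079141 198652/1079141; 198652/1079141 1142501/1079141]
step 2: x̄ = F·x = [2317550/1079141, 47835/154163]
step 2: P̄ = F·P·Fᵀ + Q = [4475372/1079141 -867/154163; -867/154163 1236229/154163]
step 2: y = z − H·x̄ = [1254718/1079141, -4794368/1079141]
step 2: S = H·P̄·Hᵀ + R = [14220254/1079141 13444323/1079141; 13444323/1079141 42436630/1079141]
step 2: K = P̄·Hᵀ·S⁻¹ = [8962882/391709551 121089681/391709551; -340310039/391709551 107645358/391709551]
step 2: x' = x̄ + K·y = [313678998/391709551, -752378611/391709551]
step 2: P' = (I − K·H)·P̄ = [80726454/391709551 71763572/391709551; 71763572/391709551 412073611/391709551]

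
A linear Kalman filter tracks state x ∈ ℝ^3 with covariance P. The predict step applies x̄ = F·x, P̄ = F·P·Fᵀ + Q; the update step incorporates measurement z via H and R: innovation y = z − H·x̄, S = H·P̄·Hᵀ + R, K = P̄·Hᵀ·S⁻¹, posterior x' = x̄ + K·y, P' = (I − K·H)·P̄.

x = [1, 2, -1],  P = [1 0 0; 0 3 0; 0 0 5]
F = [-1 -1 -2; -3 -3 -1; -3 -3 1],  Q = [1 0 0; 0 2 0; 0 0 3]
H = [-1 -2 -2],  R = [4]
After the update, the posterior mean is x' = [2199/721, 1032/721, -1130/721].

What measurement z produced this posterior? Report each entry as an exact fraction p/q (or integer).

x̄ = F·x = [-1, -8, -10]
P̄ = F·P·Fᵀ + Q = [25 22 2; 22 43 31; 2 31 44]
S = H·P̄·Hᵀ + R = [721]
K = P̄·Hᵀ·S⁻¹ = [-73/721; -170/721; -152/721]
x' − x̄ = [2920/721, 6800/721, 6080/721] = K·y
y = (KᵀK)⁻¹·Kᵀ·(x' − x̄) = [-40]
z = y + H·x̄ = [-40] + [37] = [-3]

z = [-3]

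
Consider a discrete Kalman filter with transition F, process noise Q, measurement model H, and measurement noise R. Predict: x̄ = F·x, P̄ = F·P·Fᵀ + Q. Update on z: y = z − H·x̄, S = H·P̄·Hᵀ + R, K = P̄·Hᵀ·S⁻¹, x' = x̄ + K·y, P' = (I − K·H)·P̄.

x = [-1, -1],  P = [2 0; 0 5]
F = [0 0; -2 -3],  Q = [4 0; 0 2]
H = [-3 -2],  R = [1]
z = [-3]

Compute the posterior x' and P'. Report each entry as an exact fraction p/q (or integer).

x̄ = F·x = [0, 5]
P̄ = F·P·Fᵀ + Q = [4 0; 0 55]
y = z − H·x̄ = [7]
S = H·P̄·Hᵀ + R = [257]
K = P̄·Hᵀ·S⁻¹ = [-12/257; -110/257]
x' = x̄ + K·y = [-84/257, 515/257]
P' = (I − K·H)·P̄ = [884/257 -1320/257; -1320/257 2035/257]

x' = [-84/257, 515/257]
P' = [884/257 -1320/257; -1320/257 2035/257]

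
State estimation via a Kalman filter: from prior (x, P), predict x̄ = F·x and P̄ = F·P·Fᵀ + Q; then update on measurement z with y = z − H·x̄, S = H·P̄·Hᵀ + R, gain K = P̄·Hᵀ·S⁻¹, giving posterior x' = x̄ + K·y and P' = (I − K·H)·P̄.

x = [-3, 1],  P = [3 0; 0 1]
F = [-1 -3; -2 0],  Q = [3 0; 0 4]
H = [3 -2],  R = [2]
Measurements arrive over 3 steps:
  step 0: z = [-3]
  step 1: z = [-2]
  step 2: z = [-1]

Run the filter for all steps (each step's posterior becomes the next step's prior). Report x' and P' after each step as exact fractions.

step 0: x' = [99/43, 216/43], P' = [282/43 412/43; 412/43 1868/129]
step 1: x' = [2428/15079, 57922/45237], P' = [61962/15079 86480/15079; 86480/15079 382652/45237]
step 2: x' = [1248529/3171827, 10532380/9515481], P' = [12986898/3171827 18134848/3171827; 18134848/3171827 80294732/9515481]

step 0: x̄ = F·x = [0, 6]
step 0: P̄ = F·P·Fᵀ + Q = [15 6; 6 16]
step 0: y = z − H·x̄ = [9]
step 0: S = H·P̄·Hᵀ + R = [129]
step 0: K = P̄·Hᵀ·S⁻¹ = [11/43; -14/129]
step 0: x' = x̄ + K·y = [99/43, 216/43]
step 0: P' = (I − K·H)·P̄ = [282/43 412/43; 412/43 1868/129]
step 1: x̄ = F·x = [-747/43, -198/43]
step 1: P̄ = F·P·Fᵀ + Q = [8487/43 3036/43; 3036/43 1300/43]
step 1: y = z − H·x̄ = [1759/43]
step 1: S = H·P̄·Hᵀ + R = [45237/43]
step 1: K = P̄·Hᵀ·S⁻¹ = [6463/15079; 6508/45237]
step 1: x' = x̄ + K·y = [2428/15079, 57922/45237]
step 1: P' = (I − K·H)·P̄ = [61962/15079 86480/15079; 86480/15079 382652/45237]
step 2: x̄ = F·x = [-3550/887, -4856/15079]
step 2: P̄ = F·P·Fᵀ + Q = [104355/887 37812/887; 37812/887 308164/15079]
step 2: y = z − H·x̄ = [156259/15079]
step 2: S = H·P̄·Hᵀ + R = [9515481/15079]
step 2: K = P̄·Hᵀ·S⁻¹ = [1345499/3171827; 1312084/9515481]
step 2: x' = x̄ + K·y = [1248529/3171827, 10532380/9515481]
step 2: P' = (I − K·H)·P̄ = [12986898/3171827 18134848/3171827; 18134848/3171827 80294732/9515481]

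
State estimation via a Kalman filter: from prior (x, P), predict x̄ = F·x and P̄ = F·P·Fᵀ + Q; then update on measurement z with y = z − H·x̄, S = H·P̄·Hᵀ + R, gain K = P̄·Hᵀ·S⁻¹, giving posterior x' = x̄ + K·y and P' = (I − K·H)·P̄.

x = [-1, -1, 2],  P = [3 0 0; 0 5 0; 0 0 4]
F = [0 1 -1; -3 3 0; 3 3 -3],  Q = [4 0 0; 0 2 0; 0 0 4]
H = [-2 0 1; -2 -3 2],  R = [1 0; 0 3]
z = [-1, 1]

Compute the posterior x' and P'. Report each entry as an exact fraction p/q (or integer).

x̄ = F·x = [-3, 0, -12]
P̄ = F·P·Fᵀ + Q = [13 15 27; 15 74 18; 27 18 112]
y = z − H·x̄ = [5, 19]
S = H·P̄·Hᵀ + R = [57 150; 150 917]
K = P̄·Hᵀ·S⁻¹ = [3467/29769 -373/9923; 7132/9923 -3504/9923; 35786/29769 -696/9923]
x' = x̄ + K·y = [-93233/29769, -30916/9923, -217970/29769]
P' = (I − K·H)·P̄ = [364507/29769 82145/9923 732481/29769; 82145/9923 63022/9923 171422/9923; 732481/29769 171422/9923 1500748/29769]

x' = [-93233/29769, -30916/9923, -217970/29769]
P' = [364507/29769 82145/9923 732481/29769; 82145/9923 63022/9923 171422/9923; 732481/29769 171422/9923 1500748/29769]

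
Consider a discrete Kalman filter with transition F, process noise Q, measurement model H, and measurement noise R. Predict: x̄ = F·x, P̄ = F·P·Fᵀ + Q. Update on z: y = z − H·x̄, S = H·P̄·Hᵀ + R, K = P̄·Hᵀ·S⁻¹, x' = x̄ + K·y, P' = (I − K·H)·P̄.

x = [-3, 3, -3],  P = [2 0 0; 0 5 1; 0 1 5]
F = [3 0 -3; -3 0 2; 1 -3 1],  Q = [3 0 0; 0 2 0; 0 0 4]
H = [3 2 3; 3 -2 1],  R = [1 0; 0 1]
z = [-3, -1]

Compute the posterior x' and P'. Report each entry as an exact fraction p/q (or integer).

x' = [3600/1489, 2675/1489, -6911/1489]
P' = [1093002/489881 771648/489881 -1618224/489881; 771648/489881 619040/489881 -1172154/489881; -1618224/489881 -1172154/489881 2456602/489881]

x̄ = F·x = [0, 3, -15]
P̄ = F·P·Fᵀ + Q = [66 -48 0; -48 40 -2; 0 -2 50]
y = z − H·x̄ = [36, 20]
S = H·P̄·Hᵀ + R = [605 592; 592 1389]
K = P̄·Hᵀ·S⁻¹ = [-32370/489881 117486/489881; 36562/489881 -95290/489881; 170826/489881 -53762/489881]
x' = x̄ + K·y = [3600/1489, 2675/1489, -6911/1489]
P' = (I − K·H)·P̄ = [1093002/489881 771648/489881 -1618224/489881; 771648/489881 619040/489881 -1172154/489881; -1618224/489881 -1172154/489881 2456602/489881]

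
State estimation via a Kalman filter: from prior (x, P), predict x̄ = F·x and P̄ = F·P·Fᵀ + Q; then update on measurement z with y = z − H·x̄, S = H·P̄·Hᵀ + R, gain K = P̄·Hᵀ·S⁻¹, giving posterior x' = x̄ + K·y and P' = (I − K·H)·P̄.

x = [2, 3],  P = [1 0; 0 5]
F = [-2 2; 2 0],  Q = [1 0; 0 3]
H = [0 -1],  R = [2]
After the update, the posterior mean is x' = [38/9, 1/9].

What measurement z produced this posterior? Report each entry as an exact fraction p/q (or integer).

x̄ = F·x = [2, 4]
P̄ = F·P·Fᵀ + Q = [25 -4; -4 7]
S = H·P̄·Hᵀ + R = [9]
K = P̄·Hᵀ·S⁻¹ = [4/9; -7/9]
x' − x̄ = [20/9, -35/9] = K·y
y = (KᵀK)⁻¹·Kᵀ·(x' − x̄) = [5]
z = y + H·x̄ = [5] + [-4] = [1]

z = [1]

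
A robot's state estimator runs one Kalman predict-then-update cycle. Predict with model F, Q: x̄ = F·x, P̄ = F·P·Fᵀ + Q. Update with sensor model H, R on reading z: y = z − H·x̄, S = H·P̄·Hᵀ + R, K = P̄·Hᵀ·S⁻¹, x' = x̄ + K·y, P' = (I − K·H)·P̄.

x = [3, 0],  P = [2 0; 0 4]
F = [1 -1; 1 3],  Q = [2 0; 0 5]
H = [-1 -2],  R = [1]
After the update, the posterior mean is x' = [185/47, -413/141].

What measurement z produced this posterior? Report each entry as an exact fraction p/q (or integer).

z = [2]

x̄ = F·x = [3, 3]
P̄ = F·P·Fᵀ + Q = [8 -10; -10 43]
S = H·P̄·Hᵀ + R = [141]
K = P̄·Hᵀ·S⁻¹ = [4/47; -76/141]
x' − x̄ = [44/47, -836/141] = K·y
y = (KᵀK)⁻¹·Kᵀ·(x' − x̄) = [11]
z = y + H·x̄ = [11] + [-9] = [2]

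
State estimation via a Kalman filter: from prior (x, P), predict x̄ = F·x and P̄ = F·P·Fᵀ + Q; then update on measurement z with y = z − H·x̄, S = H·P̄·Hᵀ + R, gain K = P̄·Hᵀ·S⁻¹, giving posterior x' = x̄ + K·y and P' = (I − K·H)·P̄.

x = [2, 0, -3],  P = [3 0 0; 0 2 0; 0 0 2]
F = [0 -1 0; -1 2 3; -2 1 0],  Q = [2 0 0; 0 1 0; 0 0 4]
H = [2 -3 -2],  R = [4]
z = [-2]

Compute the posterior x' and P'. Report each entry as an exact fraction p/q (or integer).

x' = [-172/91, -466/273, 59/39]
P' = [268/91 108/91 14/13; 108/91 1228/273 -200/39; 14/13 -200/39 352/39]

x̄ = F·x = [0, -11, -4]
P̄ = F·P·Fᵀ + Q = [4 -4 -2; -4 30 10; -2 10 18]
y = z − H·x̄ = [-43]
S = H·P̄·Hᵀ + R = [546]
K = P̄·Hᵀ·S⁻¹ = [4/91; -59/273; -5/39]
x' = x̄ + K·y = [-172/91, -466/273, 59/39]
P' = (I − K·H)·P̄ = [268/91 108/91 14/13; 108/91 1228/273 -200/39; 14/13 -200/39 352/39]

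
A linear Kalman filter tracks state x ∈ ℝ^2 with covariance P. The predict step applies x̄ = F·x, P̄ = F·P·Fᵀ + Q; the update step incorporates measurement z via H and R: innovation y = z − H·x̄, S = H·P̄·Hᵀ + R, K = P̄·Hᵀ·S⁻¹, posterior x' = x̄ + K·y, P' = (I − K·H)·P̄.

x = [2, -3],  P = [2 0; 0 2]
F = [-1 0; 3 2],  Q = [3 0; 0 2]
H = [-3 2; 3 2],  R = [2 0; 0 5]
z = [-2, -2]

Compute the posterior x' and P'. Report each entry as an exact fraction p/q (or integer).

x' = [-1546/16301, -17632/16301]
P' = [2962/16301 1812/16301; 1812/16301 6832/16301]

x̄ = F·x = [-2, 0]
P̄ = F·P·Fᵀ + Q = [5 -6; -6 28]
y = z − H·x̄ = [-8, 4]
S = H·P̄·Hᵀ + R = [231 67; 67 90]
K = P̄·Hᵀ·S⁻¹ = [-2631/16301 2502/16301; 4114/16301 3820/16301]
x' = x̄ + K·y = [-1546/16301, -17632/16301]
P' = (I − K·H)·P̄ = [2962/16301 1812/16301; 1812/16301 6832/16301]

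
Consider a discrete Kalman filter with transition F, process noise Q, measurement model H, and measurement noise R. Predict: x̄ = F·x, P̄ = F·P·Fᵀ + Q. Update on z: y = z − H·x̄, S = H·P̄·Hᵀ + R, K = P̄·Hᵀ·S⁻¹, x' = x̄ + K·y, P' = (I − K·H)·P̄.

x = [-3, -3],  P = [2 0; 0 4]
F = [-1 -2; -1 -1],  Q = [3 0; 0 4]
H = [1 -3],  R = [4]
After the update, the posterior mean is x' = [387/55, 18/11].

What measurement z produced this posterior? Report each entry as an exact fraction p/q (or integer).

z = [3]

x̄ = F·x = [9, 6]
P̄ = F·P·Fᵀ + Q = [21 10; 10 10]
S = H·P̄·Hᵀ + R = [55]
K = P̄·Hᵀ·S⁻¹ = [-9/55; -4/11]
x' − x̄ = [-108/55, -48/11] = K·y
y = (KᵀK)⁻¹·Kᵀ·(x' − x̄) = [12]
z = y + H·x̄ = [12] + [-9] = [3]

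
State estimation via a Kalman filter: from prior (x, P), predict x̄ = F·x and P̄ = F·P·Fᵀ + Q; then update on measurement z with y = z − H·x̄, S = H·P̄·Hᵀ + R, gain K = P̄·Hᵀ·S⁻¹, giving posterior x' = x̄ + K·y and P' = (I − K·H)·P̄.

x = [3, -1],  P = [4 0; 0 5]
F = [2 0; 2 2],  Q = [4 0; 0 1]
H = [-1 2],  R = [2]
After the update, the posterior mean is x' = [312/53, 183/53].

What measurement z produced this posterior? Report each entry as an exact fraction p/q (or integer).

z = [1]

x̄ = F·x = [6, 4]
P̄ = F·P·Fᵀ + Q = [20 16; 16 37]
S = H·P̄·Hᵀ + R = [106]
K = P̄·Hᵀ·S⁻¹ = [6/53; 29/53]
x' − x̄ = [-6/53, -29/53] = K·y
y = (KᵀK)⁻¹·Kᵀ·(x' − x̄) = [-1]
z = y + H·x̄ = [-1] + [2] = [1]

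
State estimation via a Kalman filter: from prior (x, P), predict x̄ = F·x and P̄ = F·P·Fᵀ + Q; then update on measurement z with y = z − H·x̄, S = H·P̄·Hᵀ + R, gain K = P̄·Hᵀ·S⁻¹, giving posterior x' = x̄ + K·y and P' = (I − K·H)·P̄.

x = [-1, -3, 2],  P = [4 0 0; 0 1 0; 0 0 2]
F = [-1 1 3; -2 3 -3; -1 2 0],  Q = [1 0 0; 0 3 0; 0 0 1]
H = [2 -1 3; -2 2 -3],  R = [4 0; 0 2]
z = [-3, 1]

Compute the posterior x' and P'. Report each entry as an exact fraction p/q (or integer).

x̄ = F·x = [4, -13, -5]
P̄ = F·P·Fᵀ + Q = [24 -7 6; -7 46 14; 6 14 9]
y = z − H·x̄ = [-9, 20]
S = H·P̄·Hᵀ + R = [243 -257; -257 323]
K = P̄·Hᵀ·S⁻¹ = [3019/12440 -679/12440; 5317/6220 5463/6220; 656/1555 469/1555]
x' = x̄ + K·y = [9009/12440, -19453/6220, -4299/1555]
P' = (I − K·H)·P̄ = [23853/12440 5359/6220 -1038/1555; 5359/6220 16097/3110 3562/1555; -1038/1555 3562/1555 2754/1555]

x' = [9009/12440, -19453/6220, -4299/1555]
P' = [23853/12440 5359/6220 -1038/1555; 5359/6220 16097/3110 3562/1555; -1038/1555 3562/1555 2754/1555]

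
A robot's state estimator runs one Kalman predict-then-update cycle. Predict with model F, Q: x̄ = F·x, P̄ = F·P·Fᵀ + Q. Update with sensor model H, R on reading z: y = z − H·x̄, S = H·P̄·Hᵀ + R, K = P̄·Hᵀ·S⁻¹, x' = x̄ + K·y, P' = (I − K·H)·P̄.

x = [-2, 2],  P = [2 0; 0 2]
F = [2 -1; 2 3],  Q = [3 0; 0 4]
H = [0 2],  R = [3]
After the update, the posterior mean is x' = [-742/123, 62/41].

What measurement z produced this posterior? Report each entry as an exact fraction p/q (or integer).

x̄ = F·x = [-6, 2]
P̄ = F·P·Fᵀ + Q = [13 2; 2 30]
S = H·P̄·Hᵀ + R = [123]
K = P̄·Hᵀ·S⁻¹ = [4/123; 20/41]
x' − x̄ = [-4/123, -20/41] = K·y
y = (KᵀK)⁻¹·Kᵀ·(x' − x̄) = [-1]
z = y + H·x̄ = [-1] + [4] = [3]

z = [3]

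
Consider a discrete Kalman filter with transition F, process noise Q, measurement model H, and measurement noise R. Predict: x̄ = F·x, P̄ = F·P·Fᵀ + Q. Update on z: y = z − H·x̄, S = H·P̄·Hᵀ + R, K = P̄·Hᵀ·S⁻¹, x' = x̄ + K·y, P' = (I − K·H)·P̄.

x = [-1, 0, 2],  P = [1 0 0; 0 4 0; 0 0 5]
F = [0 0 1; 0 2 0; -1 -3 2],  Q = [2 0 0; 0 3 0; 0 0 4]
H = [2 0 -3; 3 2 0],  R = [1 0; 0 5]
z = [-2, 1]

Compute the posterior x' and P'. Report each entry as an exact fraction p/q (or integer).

x̄ = F·x = [2, 0, 5]
P̄ = F·P·Fᵀ + Q = [7 0 10; 0 19 -24; 10 -24 61]
y = z − H·x̄ = [9, -5]
S = H·P̄·Hᵀ + R = [458 96; 96 144]
K = P̄·Hᵀ·S⁻¹ = [-15/197 1859/9456; 70/591 2623/14184; -151/394 617/4728]
x' = x̄ + K·y = [3137/9456, 2005/14184, 4247/4728]
P' = (I − K·H)·P̄ = [5211/3152 -9401/4728 1777/1576; -9401/4728 24431/7092 -3227/2364; 1777/1576 -3227/2364 693/788]

x' = [3137/9456, 2005/14184, 4247/4728]
P' = [5211/3152 -9401/4728 1777/1576; -9401/4728 24431/7092 -3227/2364; 1777/1576 -3227/2364 693/788]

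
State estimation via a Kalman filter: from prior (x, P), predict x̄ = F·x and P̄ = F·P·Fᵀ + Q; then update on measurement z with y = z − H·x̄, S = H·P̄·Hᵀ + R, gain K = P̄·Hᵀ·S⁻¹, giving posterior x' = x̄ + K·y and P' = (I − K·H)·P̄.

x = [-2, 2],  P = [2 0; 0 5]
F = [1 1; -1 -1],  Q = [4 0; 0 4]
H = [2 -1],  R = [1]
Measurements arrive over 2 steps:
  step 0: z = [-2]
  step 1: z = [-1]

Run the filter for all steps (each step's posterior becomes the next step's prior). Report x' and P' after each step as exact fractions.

step 0: x' = [-29/42, 25/42], P' = [83/84 137/84; 137/84 299/84]
step 1: x' = [-218/639, 22/71], P' = [632/639 116/71; 116/71 760/213]

step 0: x̄ = F·x = [0, 0]
step 0: P̄ = F·P·Fᵀ + Q = [11 -7; -7 11]
step 0: y = z − H·x̄ = [-2]
step 0: S = H·P̄·Hᵀ + R = [84]
step 0: K = P̄·Hᵀ·S⁻¹ = [29/84; -25/84]
step 0: x' = x̄ + K·y = [-29/42, 25/42]
step 0: P' = (I − K·H)·P̄ = [83/84 137/84; 137/84 299/84]
step 1: x̄ = F·x = [-2/21, 2/21]
step 1: P̄ = F·P·Fᵀ + Q = [248/21 -164/21; -164/21 248/21]
step 1: y = z − H·x̄ = [-5/7]
step 1: S = H·P̄·Hᵀ + R = [639/7]
step 1: K = P̄·Hᵀ·S⁻¹ = [220/639; -64/213]
step 1: x' = x̄ + K·y = [-218/639, 22/71]
step 1: P' = (I − K·H)·P̄ = [632/639 116/71; 116/71 760/213]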